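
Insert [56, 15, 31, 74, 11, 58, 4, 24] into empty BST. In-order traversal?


Insert 56: root
Insert 15: L from 56
Insert 31: L from 56 -> R from 15
Insert 74: R from 56
Insert 11: L from 56 -> L from 15
Insert 58: R from 56 -> L from 74
Insert 4: L from 56 -> L from 15 -> L from 11
Insert 24: L from 56 -> R from 15 -> L from 31

In-order: [4, 11, 15, 24, 31, 56, 58, 74]


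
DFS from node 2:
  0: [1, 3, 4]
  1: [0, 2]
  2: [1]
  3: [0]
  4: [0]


Visit 2, push [1]
Visit 1, push [0]
Visit 0, push [4, 3]
Visit 3, push []
Visit 4, push []

DFS order: [2, 1, 0, 3, 4]


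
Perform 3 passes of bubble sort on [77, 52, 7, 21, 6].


Initial: [77, 52, 7, 21, 6]
Pass 1: [52, 7, 21, 6, 77] (4 swaps)
Pass 2: [7, 21, 6, 52, 77] (3 swaps)
Pass 3: [7, 6, 21, 52, 77] (1 swaps)

After 3 passes: [7, 6, 21, 52, 77]


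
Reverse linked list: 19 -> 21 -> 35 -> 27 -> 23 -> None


Step 1: curr=19, set curr.next=prev(None) | reversed so far: 19
Step 2: curr=21, set curr.next=prev(19) | reversed so far: 21 -> 19
Step 3: curr=35, set curr.next=prev(21) | reversed so far: 35 -> 21 -> 19
Step 4: curr=27, set curr.next=prev(35) | reversed so far: 27 -> 35 -> 21 -> 19
Step 5: curr=23, set curr.next=prev(27) | reversed so far: 23 -> 27 -> 35 -> 21 -> 19

23 -> 27 -> 35 -> 21 -> 19 -> None


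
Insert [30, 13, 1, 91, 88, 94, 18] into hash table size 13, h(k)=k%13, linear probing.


Insert 30: h=4 -> slot 4
Insert 13: h=0 -> slot 0
Insert 1: h=1 -> slot 1
Insert 91: h=0, 2 probes -> slot 2
Insert 88: h=10 -> slot 10
Insert 94: h=3 -> slot 3
Insert 18: h=5 -> slot 5

Table: [13, 1, 91, 94, 30, 18, None, None, None, None, 88, None, None]


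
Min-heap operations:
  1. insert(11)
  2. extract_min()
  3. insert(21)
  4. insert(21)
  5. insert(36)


insert(11) -> [11]
extract_min()->11, []
insert(21) -> [21]
insert(21) -> [21, 21]
insert(36) -> [21, 21, 36]

Final heap: [21, 21, 36]


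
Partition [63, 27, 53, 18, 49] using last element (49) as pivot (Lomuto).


Pivot: 49
  27 <= 49: swap -> [27, 63, 53, 18, 49]
  18 <= 49: swap -> [27, 18, 53, 63, 49]
Place pivot at 2: [27, 18, 49, 63, 53]

Partitioned: [27, 18, 49, 63, 53]


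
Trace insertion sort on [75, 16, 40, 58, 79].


Initial: [75, 16, 40, 58, 79]
Insert 16: [16, 75, 40, 58, 79]
Insert 40: [16, 40, 75, 58, 79]
Insert 58: [16, 40, 58, 75, 79]
Insert 79: [16, 40, 58, 75, 79]

Sorted: [16, 40, 58, 75, 79]


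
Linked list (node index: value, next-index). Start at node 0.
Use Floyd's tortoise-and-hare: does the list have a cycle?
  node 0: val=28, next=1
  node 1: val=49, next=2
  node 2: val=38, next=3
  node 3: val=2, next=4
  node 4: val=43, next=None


Floyd's tortoise (slow, +1) and hare (fast, +2):
  init: slow=0, fast=0
  step 1: slow=1, fast=2
  step 2: slow=2, fast=4
  step 3: fast -> None, no cycle

Cycle: no


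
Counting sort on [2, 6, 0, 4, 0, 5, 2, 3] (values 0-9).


Input: [2, 6, 0, 4, 0, 5, 2, 3]
Counts: [2, 0, 2, 1, 1, 1, 1, 0, 0, 0]

Sorted: [0, 0, 2, 2, 3, 4, 5, 6]


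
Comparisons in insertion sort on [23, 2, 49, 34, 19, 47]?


Algorithm: insertion sort
Input: [23, 2, 49, 34, 19, 47]
Sorted: [2, 19, 23, 34, 47, 49]

10


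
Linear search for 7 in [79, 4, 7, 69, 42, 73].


i=0: 79!=7
i=1: 4!=7
i=2: 7==7 found!

Found at 2, 3 comps


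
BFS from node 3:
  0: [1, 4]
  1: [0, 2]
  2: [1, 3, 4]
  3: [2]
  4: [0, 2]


Visit 3, enqueue [2]
Visit 2, enqueue [1, 4]
Visit 1, enqueue [0]
Visit 4, enqueue []
Visit 0, enqueue []

BFS order: [3, 2, 1, 4, 0]


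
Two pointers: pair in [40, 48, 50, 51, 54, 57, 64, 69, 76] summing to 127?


lo=0(40)+hi=8(76)=116
lo=1(48)+hi=8(76)=124
lo=2(50)+hi=8(76)=126
lo=3(51)+hi=8(76)=127

Yes: 51+76=127


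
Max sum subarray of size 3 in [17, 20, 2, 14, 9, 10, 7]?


[0:3]: 39
[1:4]: 36
[2:5]: 25
[3:6]: 33
[4:7]: 26

Max: 39 at [0:3]


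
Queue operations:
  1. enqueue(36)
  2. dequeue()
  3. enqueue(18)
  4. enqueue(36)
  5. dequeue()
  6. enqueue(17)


enqueue(36) -> [36]
dequeue()->36, []
enqueue(18) -> [18]
enqueue(36) -> [18, 36]
dequeue()->18, [36]
enqueue(17) -> [36, 17]

Final queue: [36, 17]


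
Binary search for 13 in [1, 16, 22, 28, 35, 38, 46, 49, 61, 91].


Step 1: lo=0, hi=9, mid=4, val=35
Step 2: lo=0, hi=3, mid=1, val=16
Step 3: lo=0, hi=0, mid=0, val=1

Not found


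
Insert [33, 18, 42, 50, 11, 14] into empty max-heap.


Insert 33: [33]
Insert 18: [33, 18]
Insert 42: [42, 18, 33]
Insert 50: [50, 42, 33, 18]
Insert 11: [50, 42, 33, 18, 11]
Insert 14: [50, 42, 33, 18, 11, 14]

Final heap: [50, 42, 33, 18, 11, 14]


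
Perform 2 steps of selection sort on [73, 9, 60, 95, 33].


Initial: [73, 9, 60, 95, 33]
Step 1: min=9 at 1
  Swap: [9, 73, 60, 95, 33]
Step 2: min=33 at 4
  Swap: [9, 33, 60, 95, 73]

After 2 steps: [9, 33, 60, 95, 73]


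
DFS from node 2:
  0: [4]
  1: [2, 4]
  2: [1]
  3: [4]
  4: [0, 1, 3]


Visit 2, push [1]
Visit 1, push [4]
Visit 4, push [3, 0]
Visit 0, push []
Visit 3, push []

DFS order: [2, 1, 4, 0, 3]


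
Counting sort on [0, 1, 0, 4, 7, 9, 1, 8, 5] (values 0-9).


Input: [0, 1, 0, 4, 7, 9, 1, 8, 5]
Counts: [2, 2, 0, 0, 1, 1, 0, 1, 1, 1]

Sorted: [0, 0, 1, 1, 4, 5, 7, 8, 9]


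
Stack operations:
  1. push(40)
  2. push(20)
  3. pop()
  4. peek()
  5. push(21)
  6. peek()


push(40) -> [40]
push(20) -> [40, 20]
pop()->20, [40]
peek()->40
push(21) -> [40, 21]
peek()->21

Final stack: [40, 21]


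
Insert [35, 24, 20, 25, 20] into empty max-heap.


Insert 35: [35]
Insert 24: [35, 24]
Insert 20: [35, 24, 20]
Insert 25: [35, 25, 20, 24]
Insert 20: [35, 25, 20, 24, 20]

Final heap: [35, 25, 20, 24, 20]


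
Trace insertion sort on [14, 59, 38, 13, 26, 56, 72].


Initial: [14, 59, 38, 13, 26, 56, 72]
Insert 59: [14, 59, 38, 13, 26, 56, 72]
Insert 38: [14, 38, 59, 13, 26, 56, 72]
Insert 13: [13, 14, 38, 59, 26, 56, 72]
Insert 26: [13, 14, 26, 38, 59, 56, 72]
Insert 56: [13, 14, 26, 38, 56, 59, 72]
Insert 72: [13, 14, 26, 38, 56, 59, 72]

Sorted: [13, 14, 26, 38, 56, 59, 72]


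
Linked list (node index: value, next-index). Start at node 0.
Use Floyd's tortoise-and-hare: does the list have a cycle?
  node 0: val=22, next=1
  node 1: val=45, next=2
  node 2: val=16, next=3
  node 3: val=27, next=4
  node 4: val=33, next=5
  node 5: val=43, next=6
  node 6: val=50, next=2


Floyd's tortoise (slow, +1) and hare (fast, +2):
  init: slow=0, fast=0
  step 1: slow=1, fast=2
  step 2: slow=2, fast=4
  step 3: slow=3, fast=6
  step 4: slow=4, fast=3
  step 5: slow=5, fast=5
  slow == fast at node 5: cycle detected

Cycle: yes


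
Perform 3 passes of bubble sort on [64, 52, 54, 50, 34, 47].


Initial: [64, 52, 54, 50, 34, 47]
Pass 1: [52, 54, 50, 34, 47, 64] (5 swaps)
Pass 2: [52, 50, 34, 47, 54, 64] (3 swaps)
Pass 3: [50, 34, 47, 52, 54, 64] (3 swaps)

After 3 passes: [50, 34, 47, 52, 54, 64]


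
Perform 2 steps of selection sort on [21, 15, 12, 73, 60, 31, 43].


Initial: [21, 15, 12, 73, 60, 31, 43]
Step 1: min=12 at 2
  Swap: [12, 15, 21, 73, 60, 31, 43]
Step 2: min=15 at 1
  Swap: [12, 15, 21, 73, 60, 31, 43]

After 2 steps: [12, 15, 21, 73, 60, 31, 43]


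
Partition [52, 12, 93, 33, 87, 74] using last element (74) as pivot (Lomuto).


Pivot: 74
  52 <= 74: advance i (no swap)
  12 <= 74: advance i (no swap)
  33 <= 74: swap -> [52, 12, 33, 93, 87, 74]
Place pivot at 3: [52, 12, 33, 74, 87, 93]

Partitioned: [52, 12, 33, 74, 87, 93]


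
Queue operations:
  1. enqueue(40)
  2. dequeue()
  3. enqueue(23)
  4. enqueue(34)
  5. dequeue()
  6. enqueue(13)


enqueue(40) -> [40]
dequeue()->40, []
enqueue(23) -> [23]
enqueue(34) -> [23, 34]
dequeue()->23, [34]
enqueue(13) -> [34, 13]

Final queue: [34, 13]


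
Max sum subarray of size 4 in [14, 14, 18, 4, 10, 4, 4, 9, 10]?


[0:4]: 50
[1:5]: 46
[2:6]: 36
[3:7]: 22
[4:8]: 27
[5:9]: 27

Max: 50 at [0:4]


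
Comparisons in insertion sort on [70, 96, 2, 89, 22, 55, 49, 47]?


Algorithm: insertion sort
Input: [70, 96, 2, 89, 22, 55, 49, 47]
Sorted: [2, 22, 47, 49, 55, 70, 89, 96]

24


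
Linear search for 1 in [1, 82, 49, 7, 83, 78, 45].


i=0: 1==1 found!

Found at 0, 1 comps


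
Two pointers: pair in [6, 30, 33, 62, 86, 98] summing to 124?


lo=0(6)+hi=5(98)=104
lo=1(30)+hi=5(98)=128
lo=1(30)+hi=4(86)=116
lo=2(33)+hi=4(86)=119
lo=3(62)+hi=4(86)=148

No pair found


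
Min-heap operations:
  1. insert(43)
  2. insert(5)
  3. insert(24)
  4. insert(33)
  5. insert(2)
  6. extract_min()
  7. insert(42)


insert(43) -> [43]
insert(5) -> [5, 43]
insert(24) -> [5, 43, 24]
insert(33) -> [5, 33, 24, 43]
insert(2) -> [2, 5, 24, 43, 33]
extract_min()->2, [5, 33, 24, 43]
insert(42) -> [5, 33, 24, 43, 42]

Final heap: [5, 33, 24, 43, 42]


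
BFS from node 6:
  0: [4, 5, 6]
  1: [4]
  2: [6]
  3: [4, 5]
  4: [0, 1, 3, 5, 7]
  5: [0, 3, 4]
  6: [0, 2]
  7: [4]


Visit 6, enqueue [0, 2]
Visit 0, enqueue [4, 5]
Visit 2, enqueue []
Visit 4, enqueue [1, 3, 7]
Visit 5, enqueue []
Visit 1, enqueue []
Visit 3, enqueue []
Visit 7, enqueue []

BFS order: [6, 0, 2, 4, 5, 1, 3, 7]


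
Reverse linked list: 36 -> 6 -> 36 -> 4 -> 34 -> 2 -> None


Step 1: curr=36, set curr.next=prev(None) | reversed so far: 36
Step 2: curr=6, set curr.next=prev(36) | reversed so far: 6 -> 36
Step 3: curr=36, set curr.next=prev(6) | reversed so far: 36 -> 6 -> 36
Step 4: curr=4, set curr.next=prev(36) | reversed so far: 4 -> 36 -> 6 -> 36
Step 5: curr=34, set curr.next=prev(4) | reversed so far: 34 -> 4 -> 36 -> 6 -> 36
Step 6: curr=2, set curr.next=prev(34) | reversed so far: 2 -> 34 -> 4 -> 36 -> 6 -> 36

2 -> 34 -> 4 -> 36 -> 6 -> 36 -> None


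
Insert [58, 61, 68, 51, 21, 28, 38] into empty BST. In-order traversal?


Insert 58: root
Insert 61: R from 58
Insert 68: R from 58 -> R from 61
Insert 51: L from 58
Insert 21: L from 58 -> L from 51
Insert 28: L from 58 -> L from 51 -> R from 21
Insert 38: L from 58 -> L from 51 -> R from 21 -> R from 28

In-order: [21, 28, 38, 51, 58, 61, 68]


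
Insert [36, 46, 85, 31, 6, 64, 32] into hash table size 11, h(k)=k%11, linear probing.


Insert 36: h=3 -> slot 3
Insert 46: h=2 -> slot 2
Insert 85: h=8 -> slot 8
Insert 31: h=9 -> slot 9
Insert 6: h=6 -> slot 6
Insert 64: h=9, 1 probes -> slot 10
Insert 32: h=10, 1 probes -> slot 0

Table: [32, None, 46, 36, None, None, 6, None, 85, 31, 64]


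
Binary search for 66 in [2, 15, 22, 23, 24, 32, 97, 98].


Step 1: lo=0, hi=7, mid=3, val=23
Step 2: lo=4, hi=7, mid=5, val=32
Step 3: lo=6, hi=7, mid=6, val=97

Not found


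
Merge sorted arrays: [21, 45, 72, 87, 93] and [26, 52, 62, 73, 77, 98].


Take 21 from A
Take 26 from B
Take 45 from A
Take 52 from B
Take 62 from B
Take 72 from A
Take 73 from B
Take 77 from B
Take 87 from A
Take 93 from A

Merged: [21, 26, 45, 52, 62, 72, 73, 77, 87, 93, 98]


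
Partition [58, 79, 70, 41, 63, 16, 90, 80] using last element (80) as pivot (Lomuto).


Pivot: 80
  58 <= 80: advance i (no swap)
  79 <= 80: advance i (no swap)
  70 <= 80: advance i (no swap)
  41 <= 80: advance i (no swap)
  63 <= 80: advance i (no swap)
  16 <= 80: advance i (no swap)
Place pivot at 6: [58, 79, 70, 41, 63, 16, 80, 90]

Partitioned: [58, 79, 70, 41, 63, 16, 80, 90]


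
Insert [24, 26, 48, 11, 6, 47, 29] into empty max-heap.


Insert 24: [24]
Insert 26: [26, 24]
Insert 48: [48, 24, 26]
Insert 11: [48, 24, 26, 11]
Insert 6: [48, 24, 26, 11, 6]
Insert 47: [48, 24, 47, 11, 6, 26]
Insert 29: [48, 24, 47, 11, 6, 26, 29]

Final heap: [48, 24, 47, 11, 6, 26, 29]


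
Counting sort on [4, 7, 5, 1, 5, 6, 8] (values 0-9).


Input: [4, 7, 5, 1, 5, 6, 8]
Counts: [0, 1, 0, 0, 1, 2, 1, 1, 1, 0]

Sorted: [1, 4, 5, 5, 6, 7, 8]


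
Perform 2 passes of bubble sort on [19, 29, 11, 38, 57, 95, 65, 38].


Initial: [19, 29, 11, 38, 57, 95, 65, 38]
Pass 1: [19, 11, 29, 38, 57, 65, 38, 95] (3 swaps)
Pass 2: [11, 19, 29, 38, 57, 38, 65, 95] (2 swaps)

After 2 passes: [11, 19, 29, 38, 57, 38, 65, 95]


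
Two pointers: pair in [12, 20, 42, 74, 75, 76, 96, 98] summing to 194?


lo=0(12)+hi=7(98)=110
lo=1(20)+hi=7(98)=118
lo=2(42)+hi=7(98)=140
lo=3(74)+hi=7(98)=172
lo=4(75)+hi=7(98)=173
lo=5(76)+hi=7(98)=174
lo=6(96)+hi=7(98)=194

Yes: 96+98=194


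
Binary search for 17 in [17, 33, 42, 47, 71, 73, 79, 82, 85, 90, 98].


Step 1: lo=0, hi=10, mid=5, val=73
Step 2: lo=0, hi=4, mid=2, val=42
Step 3: lo=0, hi=1, mid=0, val=17

Found at index 0


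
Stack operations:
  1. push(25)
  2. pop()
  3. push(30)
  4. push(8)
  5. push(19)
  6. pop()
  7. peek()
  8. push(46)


push(25) -> [25]
pop()->25, []
push(30) -> [30]
push(8) -> [30, 8]
push(19) -> [30, 8, 19]
pop()->19, [30, 8]
peek()->8
push(46) -> [30, 8, 46]

Final stack: [30, 8, 46]


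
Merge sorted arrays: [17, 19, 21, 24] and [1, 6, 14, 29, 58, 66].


Take 1 from B
Take 6 from B
Take 14 from B
Take 17 from A
Take 19 from A
Take 21 from A
Take 24 from A

Merged: [1, 6, 14, 17, 19, 21, 24, 29, 58, 66]


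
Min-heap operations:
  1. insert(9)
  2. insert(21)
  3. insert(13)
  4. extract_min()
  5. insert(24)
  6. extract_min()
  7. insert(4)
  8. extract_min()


insert(9) -> [9]
insert(21) -> [9, 21]
insert(13) -> [9, 21, 13]
extract_min()->9, [13, 21]
insert(24) -> [13, 21, 24]
extract_min()->13, [21, 24]
insert(4) -> [4, 24, 21]
extract_min()->4, [21, 24]

Final heap: [21, 24]


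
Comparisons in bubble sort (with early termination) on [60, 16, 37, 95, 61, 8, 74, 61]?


Algorithm: bubble sort (with early termination)
Input: [60, 16, 37, 95, 61, 8, 74, 61]
Sorted: [8, 16, 37, 60, 61, 61, 74, 95]

27


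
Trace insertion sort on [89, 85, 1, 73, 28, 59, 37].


Initial: [89, 85, 1, 73, 28, 59, 37]
Insert 85: [85, 89, 1, 73, 28, 59, 37]
Insert 1: [1, 85, 89, 73, 28, 59, 37]
Insert 73: [1, 73, 85, 89, 28, 59, 37]
Insert 28: [1, 28, 73, 85, 89, 59, 37]
Insert 59: [1, 28, 59, 73, 85, 89, 37]
Insert 37: [1, 28, 37, 59, 73, 85, 89]

Sorted: [1, 28, 37, 59, 73, 85, 89]


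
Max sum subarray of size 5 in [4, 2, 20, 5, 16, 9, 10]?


[0:5]: 47
[1:6]: 52
[2:7]: 60

Max: 60 at [2:7]


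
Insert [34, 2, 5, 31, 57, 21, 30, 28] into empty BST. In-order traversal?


Insert 34: root
Insert 2: L from 34
Insert 5: L from 34 -> R from 2
Insert 31: L from 34 -> R from 2 -> R from 5
Insert 57: R from 34
Insert 21: L from 34 -> R from 2 -> R from 5 -> L from 31
Insert 30: L from 34 -> R from 2 -> R from 5 -> L from 31 -> R from 21
Insert 28: L from 34 -> R from 2 -> R from 5 -> L from 31 -> R from 21 -> L from 30

In-order: [2, 5, 21, 28, 30, 31, 34, 57]


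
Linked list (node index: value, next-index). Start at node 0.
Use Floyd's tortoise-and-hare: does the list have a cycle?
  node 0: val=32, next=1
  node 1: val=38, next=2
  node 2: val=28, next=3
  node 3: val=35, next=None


Floyd's tortoise (slow, +1) and hare (fast, +2):
  init: slow=0, fast=0
  step 1: slow=1, fast=2
  step 2: fast 2->3->None, no cycle

Cycle: no


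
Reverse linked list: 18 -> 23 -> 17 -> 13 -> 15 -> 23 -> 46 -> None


Step 1: curr=18, set curr.next=prev(None) | reversed so far: 18
Step 2: curr=23, set curr.next=prev(18) | reversed so far: 23 -> 18
Step 3: curr=17, set curr.next=prev(23) | reversed so far: 17 -> 23 -> 18
Step 4: curr=13, set curr.next=prev(17) | reversed so far: 13 -> 17 -> 23 -> 18
Step 5: curr=15, set curr.next=prev(13) | reversed so far: 15 -> 13 -> 17 -> 23 -> 18
Step 6: curr=23, set curr.next=prev(15) | reversed so far: 23 -> 15 -> 13 -> 17 -> 23 -> 18
Step 7: curr=46, set curr.next=prev(23) | reversed so far: 46 -> 23 -> 15 -> 13 -> 17 -> 23 -> 18

46 -> 23 -> 15 -> 13 -> 17 -> 23 -> 18 -> None


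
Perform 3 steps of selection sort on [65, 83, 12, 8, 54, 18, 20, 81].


Initial: [65, 83, 12, 8, 54, 18, 20, 81]
Step 1: min=8 at 3
  Swap: [8, 83, 12, 65, 54, 18, 20, 81]
Step 2: min=12 at 2
  Swap: [8, 12, 83, 65, 54, 18, 20, 81]
Step 3: min=18 at 5
  Swap: [8, 12, 18, 65, 54, 83, 20, 81]

After 3 steps: [8, 12, 18, 65, 54, 83, 20, 81]


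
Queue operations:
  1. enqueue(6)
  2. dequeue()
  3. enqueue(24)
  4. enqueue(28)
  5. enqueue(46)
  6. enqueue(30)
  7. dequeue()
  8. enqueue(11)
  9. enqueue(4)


enqueue(6) -> [6]
dequeue()->6, []
enqueue(24) -> [24]
enqueue(28) -> [24, 28]
enqueue(46) -> [24, 28, 46]
enqueue(30) -> [24, 28, 46, 30]
dequeue()->24, [28, 46, 30]
enqueue(11) -> [28, 46, 30, 11]
enqueue(4) -> [28, 46, 30, 11, 4]

Final queue: [28, 46, 30, 11, 4]


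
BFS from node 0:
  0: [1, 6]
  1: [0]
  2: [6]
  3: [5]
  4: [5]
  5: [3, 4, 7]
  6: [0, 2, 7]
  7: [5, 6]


Visit 0, enqueue [1, 6]
Visit 1, enqueue []
Visit 6, enqueue [2, 7]
Visit 2, enqueue []
Visit 7, enqueue [5]
Visit 5, enqueue [3, 4]
Visit 3, enqueue []
Visit 4, enqueue []

BFS order: [0, 1, 6, 2, 7, 5, 3, 4]


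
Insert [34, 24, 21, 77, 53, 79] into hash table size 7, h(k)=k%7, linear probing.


Insert 34: h=6 -> slot 6
Insert 24: h=3 -> slot 3
Insert 21: h=0 -> slot 0
Insert 77: h=0, 1 probes -> slot 1
Insert 53: h=4 -> slot 4
Insert 79: h=2 -> slot 2

Table: [21, 77, 79, 24, 53, None, 34]


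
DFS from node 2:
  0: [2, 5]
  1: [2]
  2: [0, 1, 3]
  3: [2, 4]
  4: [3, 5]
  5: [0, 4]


Visit 2, push [3, 1, 0]
Visit 0, push [5]
Visit 5, push [4]
Visit 4, push [3]
Visit 3, push []
Visit 1, push []

DFS order: [2, 0, 5, 4, 3, 1]


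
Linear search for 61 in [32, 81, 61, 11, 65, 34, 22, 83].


i=0: 32!=61
i=1: 81!=61
i=2: 61==61 found!

Found at 2, 3 comps


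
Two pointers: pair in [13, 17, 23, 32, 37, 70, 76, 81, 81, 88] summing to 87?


lo=0(13)+hi=9(88)=101
lo=0(13)+hi=8(81)=94
lo=0(13)+hi=7(81)=94
lo=0(13)+hi=6(76)=89
lo=0(13)+hi=5(70)=83
lo=1(17)+hi=5(70)=87

Yes: 17+70=87


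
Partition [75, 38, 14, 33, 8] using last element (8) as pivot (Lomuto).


Pivot: 8
Place pivot at 0: [8, 38, 14, 33, 75]

Partitioned: [8, 38, 14, 33, 75]


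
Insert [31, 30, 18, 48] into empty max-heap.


Insert 31: [31]
Insert 30: [31, 30]
Insert 18: [31, 30, 18]
Insert 48: [48, 31, 18, 30]

Final heap: [48, 31, 18, 30]


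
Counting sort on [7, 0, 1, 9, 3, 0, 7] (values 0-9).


Input: [7, 0, 1, 9, 3, 0, 7]
Counts: [2, 1, 0, 1, 0, 0, 0, 2, 0, 1]

Sorted: [0, 0, 1, 3, 7, 7, 9]


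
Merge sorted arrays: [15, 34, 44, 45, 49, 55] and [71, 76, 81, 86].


Take 15 from A
Take 34 from A
Take 44 from A
Take 45 from A
Take 49 from A
Take 55 from A

Merged: [15, 34, 44, 45, 49, 55, 71, 76, 81, 86]


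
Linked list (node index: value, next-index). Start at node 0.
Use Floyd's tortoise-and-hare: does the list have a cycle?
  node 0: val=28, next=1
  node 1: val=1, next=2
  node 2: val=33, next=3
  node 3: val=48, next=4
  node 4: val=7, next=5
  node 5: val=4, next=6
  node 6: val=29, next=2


Floyd's tortoise (slow, +1) and hare (fast, +2):
  init: slow=0, fast=0
  step 1: slow=1, fast=2
  step 2: slow=2, fast=4
  step 3: slow=3, fast=6
  step 4: slow=4, fast=3
  step 5: slow=5, fast=5
  slow == fast at node 5: cycle detected

Cycle: yes


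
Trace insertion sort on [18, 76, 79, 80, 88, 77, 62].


Initial: [18, 76, 79, 80, 88, 77, 62]
Insert 76: [18, 76, 79, 80, 88, 77, 62]
Insert 79: [18, 76, 79, 80, 88, 77, 62]
Insert 80: [18, 76, 79, 80, 88, 77, 62]
Insert 88: [18, 76, 79, 80, 88, 77, 62]
Insert 77: [18, 76, 77, 79, 80, 88, 62]
Insert 62: [18, 62, 76, 77, 79, 80, 88]

Sorted: [18, 62, 76, 77, 79, 80, 88]


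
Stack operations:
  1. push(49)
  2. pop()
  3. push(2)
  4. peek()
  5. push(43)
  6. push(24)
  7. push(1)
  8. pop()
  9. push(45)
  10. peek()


push(49) -> [49]
pop()->49, []
push(2) -> [2]
peek()->2
push(43) -> [2, 43]
push(24) -> [2, 43, 24]
push(1) -> [2, 43, 24, 1]
pop()->1, [2, 43, 24]
push(45) -> [2, 43, 24, 45]
peek()->45

Final stack: [2, 43, 24, 45]


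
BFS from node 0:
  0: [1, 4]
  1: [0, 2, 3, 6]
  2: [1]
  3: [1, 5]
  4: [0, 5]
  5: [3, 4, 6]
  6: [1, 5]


Visit 0, enqueue [1, 4]
Visit 1, enqueue [2, 3, 6]
Visit 4, enqueue [5]
Visit 2, enqueue []
Visit 3, enqueue []
Visit 6, enqueue []
Visit 5, enqueue []

BFS order: [0, 1, 4, 2, 3, 6, 5]


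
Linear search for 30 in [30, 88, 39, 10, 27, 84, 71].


i=0: 30==30 found!

Found at 0, 1 comps


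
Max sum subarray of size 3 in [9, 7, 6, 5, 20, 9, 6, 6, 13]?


[0:3]: 22
[1:4]: 18
[2:5]: 31
[3:6]: 34
[4:7]: 35
[5:8]: 21
[6:9]: 25

Max: 35 at [4:7]


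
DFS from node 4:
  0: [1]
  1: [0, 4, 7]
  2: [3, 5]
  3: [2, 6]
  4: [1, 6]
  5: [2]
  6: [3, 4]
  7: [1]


Visit 4, push [6, 1]
Visit 1, push [7, 0]
Visit 0, push []
Visit 7, push []
Visit 6, push [3]
Visit 3, push [2]
Visit 2, push [5]
Visit 5, push []

DFS order: [4, 1, 0, 7, 6, 3, 2, 5]


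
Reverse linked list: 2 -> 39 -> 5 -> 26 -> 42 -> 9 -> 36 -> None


Step 1: curr=2, set curr.next=prev(None) | reversed so far: 2
Step 2: curr=39, set curr.next=prev(2) | reversed so far: 39 -> 2
Step 3: curr=5, set curr.next=prev(39) | reversed so far: 5 -> 39 -> 2
Step 4: curr=26, set curr.next=prev(5) | reversed so far: 26 -> 5 -> 39 -> 2
Step 5: curr=42, set curr.next=prev(26) | reversed so far: 42 -> 26 -> 5 -> 39 -> 2
Step 6: curr=9, set curr.next=prev(42) | reversed so far: 9 -> 42 -> 26 -> 5 -> 39 -> 2
Step 7: curr=36, set curr.next=prev(9) | reversed so far: 36 -> 9 -> 42 -> 26 -> 5 -> 39 -> 2

36 -> 9 -> 42 -> 26 -> 5 -> 39 -> 2 -> None


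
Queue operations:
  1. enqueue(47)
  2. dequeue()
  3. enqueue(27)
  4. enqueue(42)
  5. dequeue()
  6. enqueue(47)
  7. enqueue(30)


enqueue(47) -> [47]
dequeue()->47, []
enqueue(27) -> [27]
enqueue(42) -> [27, 42]
dequeue()->27, [42]
enqueue(47) -> [42, 47]
enqueue(30) -> [42, 47, 30]

Final queue: [42, 47, 30]


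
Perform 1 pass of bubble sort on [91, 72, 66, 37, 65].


Initial: [91, 72, 66, 37, 65]
Pass 1: [72, 66, 37, 65, 91] (4 swaps)

After 1 pass: [72, 66, 37, 65, 91]


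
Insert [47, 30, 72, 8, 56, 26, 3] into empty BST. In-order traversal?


Insert 47: root
Insert 30: L from 47
Insert 72: R from 47
Insert 8: L from 47 -> L from 30
Insert 56: R from 47 -> L from 72
Insert 26: L from 47 -> L from 30 -> R from 8
Insert 3: L from 47 -> L from 30 -> L from 8

In-order: [3, 8, 26, 30, 47, 56, 72]


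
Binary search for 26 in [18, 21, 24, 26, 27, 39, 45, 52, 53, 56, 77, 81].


Step 1: lo=0, hi=11, mid=5, val=39
Step 2: lo=0, hi=4, mid=2, val=24
Step 3: lo=3, hi=4, mid=3, val=26

Found at index 3


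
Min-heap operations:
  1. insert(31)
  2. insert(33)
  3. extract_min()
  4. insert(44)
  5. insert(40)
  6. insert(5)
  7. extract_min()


insert(31) -> [31]
insert(33) -> [31, 33]
extract_min()->31, [33]
insert(44) -> [33, 44]
insert(40) -> [33, 44, 40]
insert(5) -> [5, 33, 40, 44]
extract_min()->5, [33, 44, 40]

Final heap: [33, 44, 40]


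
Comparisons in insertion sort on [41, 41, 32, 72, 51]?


Algorithm: insertion sort
Input: [41, 41, 32, 72, 51]
Sorted: [32, 41, 41, 51, 72]

6


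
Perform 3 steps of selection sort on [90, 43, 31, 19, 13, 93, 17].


Initial: [90, 43, 31, 19, 13, 93, 17]
Step 1: min=13 at 4
  Swap: [13, 43, 31, 19, 90, 93, 17]
Step 2: min=17 at 6
  Swap: [13, 17, 31, 19, 90, 93, 43]
Step 3: min=19 at 3
  Swap: [13, 17, 19, 31, 90, 93, 43]

After 3 steps: [13, 17, 19, 31, 90, 93, 43]


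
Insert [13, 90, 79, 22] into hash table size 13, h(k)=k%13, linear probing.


Insert 13: h=0 -> slot 0
Insert 90: h=12 -> slot 12
Insert 79: h=1 -> slot 1
Insert 22: h=9 -> slot 9

Table: [13, 79, None, None, None, None, None, None, None, 22, None, None, 90]


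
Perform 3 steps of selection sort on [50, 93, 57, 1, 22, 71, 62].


Initial: [50, 93, 57, 1, 22, 71, 62]
Step 1: min=1 at 3
  Swap: [1, 93, 57, 50, 22, 71, 62]
Step 2: min=22 at 4
  Swap: [1, 22, 57, 50, 93, 71, 62]
Step 3: min=50 at 3
  Swap: [1, 22, 50, 57, 93, 71, 62]

After 3 steps: [1, 22, 50, 57, 93, 71, 62]


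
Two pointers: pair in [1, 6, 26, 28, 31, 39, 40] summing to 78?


lo=0(1)+hi=6(40)=41
lo=1(6)+hi=6(40)=46
lo=2(26)+hi=6(40)=66
lo=3(28)+hi=6(40)=68
lo=4(31)+hi=6(40)=71
lo=5(39)+hi=6(40)=79

No pair found


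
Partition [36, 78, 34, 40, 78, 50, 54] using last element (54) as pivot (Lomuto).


Pivot: 54
  36 <= 54: advance i (no swap)
  34 <= 54: swap -> [36, 34, 78, 40, 78, 50, 54]
  40 <= 54: swap -> [36, 34, 40, 78, 78, 50, 54]
  50 <= 54: swap -> [36, 34, 40, 50, 78, 78, 54]
Place pivot at 4: [36, 34, 40, 50, 54, 78, 78]

Partitioned: [36, 34, 40, 50, 54, 78, 78]


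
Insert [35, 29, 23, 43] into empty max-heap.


Insert 35: [35]
Insert 29: [35, 29]
Insert 23: [35, 29, 23]
Insert 43: [43, 35, 23, 29]

Final heap: [43, 35, 23, 29]


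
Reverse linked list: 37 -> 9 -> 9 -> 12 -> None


Step 1: curr=37, set curr.next=prev(None) | reversed so far: 37
Step 2: curr=9, set curr.next=prev(37) | reversed so far: 9 -> 37
Step 3: curr=9, set curr.next=prev(9) | reversed so far: 9 -> 9 -> 37
Step 4: curr=12, set curr.next=prev(9) | reversed so far: 12 -> 9 -> 9 -> 37

12 -> 9 -> 9 -> 37 -> None


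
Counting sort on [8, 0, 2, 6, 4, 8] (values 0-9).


Input: [8, 0, 2, 6, 4, 8]
Counts: [1, 0, 1, 0, 1, 0, 1, 0, 2, 0]

Sorted: [0, 2, 4, 6, 8, 8]


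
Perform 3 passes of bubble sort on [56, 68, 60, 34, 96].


Initial: [56, 68, 60, 34, 96]
Pass 1: [56, 60, 34, 68, 96] (2 swaps)
Pass 2: [56, 34, 60, 68, 96] (1 swaps)
Pass 3: [34, 56, 60, 68, 96] (1 swaps)

After 3 passes: [34, 56, 60, 68, 96]


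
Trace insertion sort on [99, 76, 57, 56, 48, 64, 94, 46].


Initial: [99, 76, 57, 56, 48, 64, 94, 46]
Insert 76: [76, 99, 57, 56, 48, 64, 94, 46]
Insert 57: [57, 76, 99, 56, 48, 64, 94, 46]
Insert 56: [56, 57, 76, 99, 48, 64, 94, 46]
Insert 48: [48, 56, 57, 76, 99, 64, 94, 46]
Insert 64: [48, 56, 57, 64, 76, 99, 94, 46]
Insert 94: [48, 56, 57, 64, 76, 94, 99, 46]
Insert 46: [46, 48, 56, 57, 64, 76, 94, 99]

Sorted: [46, 48, 56, 57, 64, 76, 94, 99]


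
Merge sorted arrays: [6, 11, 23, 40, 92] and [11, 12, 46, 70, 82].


Take 6 from A
Take 11 from A
Take 11 from B
Take 12 from B
Take 23 from A
Take 40 from A
Take 46 from B
Take 70 from B
Take 82 from B

Merged: [6, 11, 11, 12, 23, 40, 46, 70, 82, 92]


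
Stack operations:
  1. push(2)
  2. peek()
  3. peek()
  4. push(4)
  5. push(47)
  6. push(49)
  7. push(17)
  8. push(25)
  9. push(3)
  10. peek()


push(2) -> [2]
peek()->2
peek()->2
push(4) -> [2, 4]
push(47) -> [2, 4, 47]
push(49) -> [2, 4, 47, 49]
push(17) -> [2, 4, 47, 49, 17]
push(25) -> [2, 4, 47, 49, 17, 25]
push(3) -> [2, 4, 47, 49, 17, 25, 3]
peek()->3

Final stack: [2, 4, 47, 49, 17, 25, 3]


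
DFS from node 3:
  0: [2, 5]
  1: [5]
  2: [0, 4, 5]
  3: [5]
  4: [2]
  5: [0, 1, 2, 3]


Visit 3, push [5]
Visit 5, push [2, 1, 0]
Visit 0, push [2]
Visit 2, push [4]
Visit 4, push []
Visit 1, push []

DFS order: [3, 5, 0, 2, 4, 1]


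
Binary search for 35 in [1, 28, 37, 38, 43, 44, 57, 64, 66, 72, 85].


Step 1: lo=0, hi=10, mid=5, val=44
Step 2: lo=0, hi=4, mid=2, val=37
Step 3: lo=0, hi=1, mid=0, val=1
Step 4: lo=1, hi=1, mid=1, val=28

Not found


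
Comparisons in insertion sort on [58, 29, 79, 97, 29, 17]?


Algorithm: insertion sort
Input: [58, 29, 79, 97, 29, 17]
Sorted: [17, 29, 29, 58, 79, 97]

12


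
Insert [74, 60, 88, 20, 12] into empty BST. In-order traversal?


Insert 74: root
Insert 60: L from 74
Insert 88: R from 74
Insert 20: L from 74 -> L from 60
Insert 12: L from 74 -> L from 60 -> L from 20

In-order: [12, 20, 60, 74, 88]


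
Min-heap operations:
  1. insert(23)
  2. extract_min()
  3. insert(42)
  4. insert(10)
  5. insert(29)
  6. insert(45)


insert(23) -> [23]
extract_min()->23, []
insert(42) -> [42]
insert(10) -> [10, 42]
insert(29) -> [10, 42, 29]
insert(45) -> [10, 42, 29, 45]

Final heap: [10, 42, 29, 45]


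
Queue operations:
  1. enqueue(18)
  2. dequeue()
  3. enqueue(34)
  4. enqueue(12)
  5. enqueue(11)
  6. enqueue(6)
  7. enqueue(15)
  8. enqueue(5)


enqueue(18) -> [18]
dequeue()->18, []
enqueue(34) -> [34]
enqueue(12) -> [34, 12]
enqueue(11) -> [34, 12, 11]
enqueue(6) -> [34, 12, 11, 6]
enqueue(15) -> [34, 12, 11, 6, 15]
enqueue(5) -> [34, 12, 11, 6, 15, 5]

Final queue: [34, 12, 11, 6, 15, 5]


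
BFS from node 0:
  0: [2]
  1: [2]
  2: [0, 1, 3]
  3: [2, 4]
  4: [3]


Visit 0, enqueue [2]
Visit 2, enqueue [1, 3]
Visit 1, enqueue []
Visit 3, enqueue [4]
Visit 4, enqueue []

BFS order: [0, 2, 1, 3, 4]


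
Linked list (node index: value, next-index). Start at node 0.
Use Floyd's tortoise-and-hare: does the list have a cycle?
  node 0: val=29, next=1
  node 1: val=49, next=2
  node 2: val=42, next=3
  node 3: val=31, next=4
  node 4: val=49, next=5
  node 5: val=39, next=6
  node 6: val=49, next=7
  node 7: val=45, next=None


Floyd's tortoise (slow, +1) and hare (fast, +2):
  init: slow=0, fast=0
  step 1: slow=1, fast=2
  step 2: slow=2, fast=4
  step 3: slow=3, fast=6
  step 4: fast 6->7->None, no cycle

Cycle: no


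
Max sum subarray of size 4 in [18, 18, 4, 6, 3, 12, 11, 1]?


[0:4]: 46
[1:5]: 31
[2:6]: 25
[3:7]: 32
[4:8]: 27

Max: 46 at [0:4]


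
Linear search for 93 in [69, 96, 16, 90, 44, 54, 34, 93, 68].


i=0: 69!=93
i=1: 96!=93
i=2: 16!=93
i=3: 90!=93
i=4: 44!=93
i=5: 54!=93
i=6: 34!=93
i=7: 93==93 found!

Found at 7, 8 comps


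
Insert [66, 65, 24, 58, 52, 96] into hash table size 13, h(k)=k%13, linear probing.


Insert 66: h=1 -> slot 1
Insert 65: h=0 -> slot 0
Insert 24: h=11 -> slot 11
Insert 58: h=6 -> slot 6
Insert 52: h=0, 2 probes -> slot 2
Insert 96: h=5 -> slot 5

Table: [65, 66, 52, None, None, 96, 58, None, None, None, None, 24, None]


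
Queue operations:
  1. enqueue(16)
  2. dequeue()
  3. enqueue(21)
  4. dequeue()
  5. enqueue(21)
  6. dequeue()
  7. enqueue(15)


enqueue(16) -> [16]
dequeue()->16, []
enqueue(21) -> [21]
dequeue()->21, []
enqueue(21) -> [21]
dequeue()->21, []
enqueue(15) -> [15]

Final queue: [15]


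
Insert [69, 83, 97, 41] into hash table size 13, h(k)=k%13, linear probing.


Insert 69: h=4 -> slot 4
Insert 83: h=5 -> slot 5
Insert 97: h=6 -> slot 6
Insert 41: h=2 -> slot 2

Table: [None, None, 41, None, 69, 83, 97, None, None, None, None, None, None]


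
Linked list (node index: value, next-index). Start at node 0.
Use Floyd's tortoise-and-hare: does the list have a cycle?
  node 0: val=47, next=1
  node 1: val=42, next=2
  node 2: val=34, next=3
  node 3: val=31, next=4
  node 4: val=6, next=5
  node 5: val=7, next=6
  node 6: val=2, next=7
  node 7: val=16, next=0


Floyd's tortoise (slow, +1) and hare (fast, +2):
  init: slow=0, fast=0
  step 1: slow=1, fast=2
  step 2: slow=2, fast=4
  step 3: slow=3, fast=6
  step 4: slow=4, fast=0
  step 5: slow=5, fast=2
  step 6: slow=6, fast=4
  step 7: slow=7, fast=6
  step 8: slow=0, fast=0
  slow == fast at node 0: cycle detected

Cycle: yes


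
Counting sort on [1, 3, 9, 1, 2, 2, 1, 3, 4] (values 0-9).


Input: [1, 3, 9, 1, 2, 2, 1, 3, 4]
Counts: [0, 3, 2, 2, 1, 0, 0, 0, 0, 1]

Sorted: [1, 1, 1, 2, 2, 3, 3, 4, 9]


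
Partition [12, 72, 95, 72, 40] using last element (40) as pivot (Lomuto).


Pivot: 40
  12 <= 40: advance i (no swap)
Place pivot at 1: [12, 40, 95, 72, 72]

Partitioned: [12, 40, 95, 72, 72]


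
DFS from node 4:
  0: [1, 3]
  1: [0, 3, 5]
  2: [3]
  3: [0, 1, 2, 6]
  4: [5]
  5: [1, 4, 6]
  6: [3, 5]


Visit 4, push [5]
Visit 5, push [6, 1]
Visit 1, push [3, 0]
Visit 0, push [3]
Visit 3, push [6, 2]
Visit 2, push []
Visit 6, push []

DFS order: [4, 5, 1, 0, 3, 2, 6]


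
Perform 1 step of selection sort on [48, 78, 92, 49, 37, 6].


Initial: [48, 78, 92, 49, 37, 6]
Step 1: min=6 at 5
  Swap: [6, 78, 92, 49, 37, 48]

After 1 step: [6, 78, 92, 49, 37, 48]


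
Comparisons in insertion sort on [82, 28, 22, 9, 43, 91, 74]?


Algorithm: insertion sort
Input: [82, 28, 22, 9, 43, 91, 74]
Sorted: [9, 22, 28, 43, 74, 82, 91]

12


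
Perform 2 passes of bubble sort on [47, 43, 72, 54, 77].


Initial: [47, 43, 72, 54, 77]
Pass 1: [43, 47, 54, 72, 77] (2 swaps)
Pass 2: [43, 47, 54, 72, 77] (0 swaps)

After 2 passes: [43, 47, 54, 72, 77]


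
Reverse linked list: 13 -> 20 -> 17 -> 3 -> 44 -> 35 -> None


Step 1: curr=13, set curr.next=prev(None) | reversed so far: 13
Step 2: curr=20, set curr.next=prev(13) | reversed so far: 20 -> 13
Step 3: curr=17, set curr.next=prev(20) | reversed so far: 17 -> 20 -> 13
Step 4: curr=3, set curr.next=prev(17) | reversed so far: 3 -> 17 -> 20 -> 13
Step 5: curr=44, set curr.next=prev(3) | reversed so far: 44 -> 3 -> 17 -> 20 -> 13
Step 6: curr=35, set curr.next=prev(44) | reversed so far: 35 -> 44 -> 3 -> 17 -> 20 -> 13

35 -> 44 -> 3 -> 17 -> 20 -> 13 -> None


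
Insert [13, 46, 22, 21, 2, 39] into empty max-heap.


Insert 13: [13]
Insert 46: [46, 13]
Insert 22: [46, 13, 22]
Insert 21: [46, 21, 22, 13]
Insert 2: [46, 21, 22, 13, 2]
Insert 39: [46, 21, 39, 13, 2, 22]

Final heap: [46, 21, 39, 13, 2, 22]


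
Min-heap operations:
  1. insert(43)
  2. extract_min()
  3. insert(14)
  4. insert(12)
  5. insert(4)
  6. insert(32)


insert(43) -> [43]
extract_min()->43, []
insert(14) -> [14]
insert(12) -> [12, 14]
insert(4) -> [4, 14, 12]
insert(32) -> [4, 14, 12, 32]

Final heap: [4, 14, 12, 32]


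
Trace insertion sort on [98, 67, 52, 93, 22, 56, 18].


Initial: [98, 67, 52, 93, 22, 56, 18]
Insert 67: [67, 98, 52, 93, 22, 56, 18]
Insert 52: [52, 67, 98, 93, 22, 56, 18]
Insert 93: [52, 67, 93, 98, 22, 56, 18]
Insert 22: [22, 52, 67, 93, 98, 56, 18]
Insert 56: [22, 52, 56, 67, 93, 98, 18]
Insert 18: [18, 22, 52, 56, 67, 93, 98]

Sorted: [18, 22, 52, 56, 67, 93, 98]


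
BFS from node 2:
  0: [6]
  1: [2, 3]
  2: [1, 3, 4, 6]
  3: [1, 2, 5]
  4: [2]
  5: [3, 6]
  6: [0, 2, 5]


Visit 2, enqueue [1, 3, 4, 6]
Visit 1, enqueue []
Visit 3, enqueue [5]
Visit 4, enqueue []
Visit 6, enqueue [0]
Visit 5, enqueue []
Visit 0, enqueue []

BFS order: [2, 1, 3, 4, 6, 5, 0]


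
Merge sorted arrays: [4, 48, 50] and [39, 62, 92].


Take 4 from A
Take 39 from B
Take 48 from A
Take 50 from A

Merged: [4, 39, 48, 50, 62, 92]


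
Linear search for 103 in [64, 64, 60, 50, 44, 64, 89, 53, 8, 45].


i=0: 64!=103
i=1: 64!=103
i=2: 60!=103
i=3: 50!=103
i=4: 44!=103
i=5: 64!=103
i=6: 89!=103
i=7: 53!=103
i=8: 8!=103
i=9: 45!=103

Not found, 10 comps


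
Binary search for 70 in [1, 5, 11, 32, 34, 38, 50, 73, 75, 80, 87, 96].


Step 1: lo=0, hi=11, mid=5, val=38
Step 2: lo=6, hi=11, mid=8, val=75
Step 3: lo=6, hi=7, mid=6, val=50
Step 4: lo=7, hi=7, mid=7, val=73

Not found


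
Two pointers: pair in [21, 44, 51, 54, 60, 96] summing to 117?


lo=0(21)+hi=5(96)=117

Yes: 21+96=117


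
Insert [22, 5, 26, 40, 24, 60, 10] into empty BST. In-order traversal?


Insert 22: root
Insert 5: L from 22
Insert 26: R from 22
Insert 40: R from 22 -> R from 26
Insert 24: R from 22 -> L from 26
Insert 60: R from 22 -> R from 26 -> R from 40
Insert 10: L from 22 -> R from 5

In-order: [5, 10, 22, 24, 26, 40, 60]


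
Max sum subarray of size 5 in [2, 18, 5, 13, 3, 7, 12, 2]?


[0:5]: 41
[1:6]: 46
[2:7]: 40
[3:8]: 37

Max: 46 at [1:6]


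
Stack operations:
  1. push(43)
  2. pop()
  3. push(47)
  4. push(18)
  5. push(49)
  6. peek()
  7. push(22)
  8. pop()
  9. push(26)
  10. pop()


push(43) -> [43]
pop()->43, []
push(47) -> [47]
push(18) -> [47, 18]
push(49) -> [47, 18, 49]
peek()->49
push(22) -> [47, 18, 49, 22]
pop()->22, [47, 18, 49]
push(26) -> [47, 18, 49, 26]
pop()->26, [47, 18, 49]

Final stack: [47, 18, 49]


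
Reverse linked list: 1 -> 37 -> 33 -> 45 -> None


Step 1: curr=1, set curr.next=prev(None) | reversed so far: 1
Step 2: curr=37, set curr.next=prev(1) | reversed so far: 37 -> 1
Step 3: curr=33, set curr.next=prev(37) | reversed so far: 33 -> 37 -> 1
Step 4: curr=45, set curr.next=prev(33) | reversed so far: 45 -> 33 -> 37 -> 1

45 -> 33 -> 37 -> 1 -> None


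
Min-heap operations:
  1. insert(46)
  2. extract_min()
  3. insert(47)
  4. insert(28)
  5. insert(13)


insert(46) -> [46]
extract_min()->46, []
insert(47) -> [47]
insert(28) -> [28, 47]
insert(13) -> [13, 47, 28]

Final heap: [13, 47, 28]


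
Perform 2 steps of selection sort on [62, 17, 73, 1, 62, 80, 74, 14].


Initial: [62, 17, 73, 1, 62, 80, 74, 14]
Step 1: min=1 at 3
  Swap: [1, 17, 73, 62, 62, 80, 74, 14]
Step 2: min=14 at 7
  Swap: [1, 14, 73, 62, 62, 80, 74, 17]

After 2 steps: [1, 14, 73, 62, 62, 80, 74, 17]


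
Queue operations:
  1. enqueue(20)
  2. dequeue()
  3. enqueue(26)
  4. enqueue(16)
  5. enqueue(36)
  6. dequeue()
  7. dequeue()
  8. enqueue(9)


enqueue(20) -> [20]
dequeue()->20, []
enqueue(26) -> [26]
enqueue(16) -> [26, 16]
enqueue(36) -> [26, 16, 36]
dequeue()->26, [16, 36]
dequeue()->16, [36]
enqueue(9) -> [36, 9]

Final queue: [36, 9]


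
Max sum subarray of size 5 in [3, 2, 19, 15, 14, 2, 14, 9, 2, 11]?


[0:5]: 53
[1:6]: 52
[2:7]: 64
[3:8]: 54
[4:9]: 41
[5:10]: 38

Max: 64 at [2:7]


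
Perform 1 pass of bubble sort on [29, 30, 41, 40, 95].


Initial: [29, 30, 41, 40, 95]
Pass 1: [29, 30, 40, 41, 95] (1 swaps)

After 1 pass: [29, 30, 40, 41, 95]


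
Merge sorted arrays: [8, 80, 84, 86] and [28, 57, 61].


Take 8 from A
Take 28 from B
Take 57 from B
Take 61 from B

Merged: [8, 28, 57, 61, 80, 84, 86]


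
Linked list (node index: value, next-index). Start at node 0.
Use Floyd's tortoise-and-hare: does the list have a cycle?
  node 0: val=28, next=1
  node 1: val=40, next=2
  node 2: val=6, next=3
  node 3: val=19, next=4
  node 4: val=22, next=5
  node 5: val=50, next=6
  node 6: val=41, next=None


Floyd's tortoise (slow, +1) and hare (fast, +2):
  init: slow=0, fast=0
  step 1: slow=1, fast=2
  step 2: slow=2, fast=4
  step 3: slow=3, fast=6
  step 4: fast -> None, no cycle

Cycle: no


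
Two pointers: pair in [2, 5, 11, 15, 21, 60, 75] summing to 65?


lo=0(2)+hi=6(75)=77
lo=0(2)+hi=5(60)=62
lo=1(5)+hi=5(60)=65

Yes: 5+60=65


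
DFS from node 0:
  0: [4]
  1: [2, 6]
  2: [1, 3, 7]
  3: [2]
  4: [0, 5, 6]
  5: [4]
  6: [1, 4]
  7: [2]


Visit 0, push [4]
Visit 4, push [6, 5]
Visit 5, push []
Visit 6, push [1]
Visit 1, push [2]
Visit 2, push [7, 3]
Visit 3, push []
Visit 7, push []

DFS order: [0, 4, 5, 6, 1, 2, 3, 7]


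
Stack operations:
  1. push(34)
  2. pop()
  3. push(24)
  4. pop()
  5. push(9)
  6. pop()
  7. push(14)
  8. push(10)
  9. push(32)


push(34) -> [34]
pop()->34, []
push(24) -> [24]
pop()->24, []
push(9) -> [9]
pop()->9, []
push(14) -> [14]
push(10) -> [14, 10]
push(32) -> [14, 10, 32]

Final stack: [14, 10, 32]


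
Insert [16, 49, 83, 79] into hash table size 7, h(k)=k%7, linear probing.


Insert 16: h=2 -> slot 2
Insert 49: h=0 -> slot 0
Insert 83: h=6 -> slot 6
Insert 79: h=2, 1 probes -> slot 3

Table: [49, None, 16, 79, None, None, 83]


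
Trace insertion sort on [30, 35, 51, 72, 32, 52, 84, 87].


Initial: [30, 35, 51, 72, 32, 52, 84, 87]
Insert 35: [30, 35, 51, 72, 32, 52, 84, 87]
Insert 51: [30, 35, 51, 72, 32, 52, 84, 87]
Insert 72: [30, 35, 51, 72, 32, 52, 84, 87]
Insert 32: [30, 32, 35, 51, 72, 52, 84, 87]
Insert 52: [30, 32, 35, 51, 52, 72, 84, 87]
Insert 84: [30, 32, 35, 51, 52, 72, 84, 87]
Insert 87: [30, 32, 35, 51, 52, 72, 84, 87]

Sorted: [30, 32, 35, 51, 52, 72, 84, 87]


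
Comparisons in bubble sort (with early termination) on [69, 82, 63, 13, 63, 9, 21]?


Algorithm: bubble sort (with early termination)
Input: [69, 82, 63, 13, 63, 9, 21]
Sorted: [9, 13, 21, 63, 63, 69, 82]

21


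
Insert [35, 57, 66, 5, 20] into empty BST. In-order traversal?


Insert 35: root
Insert 57: R from 35
Insert 66: R from 35 -> R from 57
Insert 5: L from 35
Insert 20: L from 35 -> R from 5

In-order: [5, 20, 35, 57, 66]


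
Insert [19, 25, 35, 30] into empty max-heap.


Insert 19: [19]
Insert 25: [25, 19]
Insert 35: [35, 19, 25]
Insert 30: [35, 30, 25, 19]

Final heap: [35, 30, 25, 19]


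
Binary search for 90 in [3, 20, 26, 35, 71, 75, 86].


Step 1: lo=0, hi=6, mid=3, val=35
Step 2: lo=4, hi=6, mid=5, val=75
Step 3: lo=6, hi=6, mid=6, val=86

Not found


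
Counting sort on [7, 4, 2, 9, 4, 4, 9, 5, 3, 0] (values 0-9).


Input: [7, 4, 2, 9, 4, 4, 9, 5, 3, 0]
Counts: [1, 0, 1, 1, 3, 1, 0, 1, 0, 2]

Sorted: [0, 2, 3, 4, 4, 4, 5, 7, 9, 9]
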